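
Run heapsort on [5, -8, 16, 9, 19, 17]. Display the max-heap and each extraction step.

Build heap: [19, 9, 17, 5, -8, 16]
Extract 19: [17, 9, 16, 5, -8, 19]
Extract 17: [16, 9, -8, 5, 17, 19]
Extract 16: [9, 5, -8, 16, 17, 19]
Extract 9: [5, -8, 9, 16, 17, 19]
Extract 5: [-8, 5, 9, 16, 17, 19]


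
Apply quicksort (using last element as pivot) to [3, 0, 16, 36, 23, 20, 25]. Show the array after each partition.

Partition 1: pivot=25 at index 5 -> [3, 0, 16, 23, 20, 25, 36]
Partition 2: pivot=20 at index 3 -> [3, 0, 16, 20, 23, 25, 36]
Partition 3: pivot=16 at index 2 -> [3, 0, 16, 20, 23, 25, 36]
Partition 4: pivot=0 at index 0 -> [0, 3, 16, 20, 23, 25, 36]


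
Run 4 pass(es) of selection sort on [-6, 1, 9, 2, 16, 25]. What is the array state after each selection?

Pass 1: Select minimum -6 at index 0, swap -> [-6, 1, 9, 2, 16, 25]
Pass 2: Select minimum 1 at index 1, swap -> [-6, 1, 9, 2, 16, 25]
Pass 3: Select minimum 2 at index 3, swap -> [-6, 1, 2, 9, 16, 25]
Pass 4: Select minimum 9 at index 3, swap -> [-6, 1, 2, 9, 16, 25]


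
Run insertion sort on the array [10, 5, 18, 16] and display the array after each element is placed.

First element 10 is already 'sorted'
Insert 5: shifted 1 elements -> [5, 10, 18, 16]
Insert 18: shifted 0 elements -> [5, 10, 18, 16]
Insert 16: shifted 1 elements -> [5, 10, 16, 18]


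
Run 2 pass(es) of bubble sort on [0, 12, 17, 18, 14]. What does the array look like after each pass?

After pass 1: [0, 12, 17, 14, 18] (1 swaps)
After pass 2: [0, 12, 14, 17, 18] (1 swaps)
Total swaps: 2


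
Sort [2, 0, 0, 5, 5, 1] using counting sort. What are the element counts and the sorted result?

Count array: [2, 1, 1, 0, 0, 2]
(count[i] = number of elements equal to i)
Cumulative count: [2, 3, 4, 4, 4, 6]
Sorted: [0, 0, 1, 2, 5, 5]


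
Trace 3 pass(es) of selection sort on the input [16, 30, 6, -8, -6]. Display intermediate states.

Pass 1: Select minimum -8 at index 3, swap -> [-8, 30, 6, 16, -6]
Pass 2: Select minimum -6 at index 4, swap -> [-8, -6, 6, 16, 30]
Pass 3: Select minimum 6 at index 2, swap -> [-8, -6, 6, 16, 30]


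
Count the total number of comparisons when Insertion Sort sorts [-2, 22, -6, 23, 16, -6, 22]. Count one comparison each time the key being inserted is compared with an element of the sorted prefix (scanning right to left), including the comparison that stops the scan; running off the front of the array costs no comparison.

Insert 22: -2 <= 22 (stop) = 1 comparison(s) -> [-2, 22, -6, 23, 16, -6, 22]
Insert -6: 22 > -6 (shift), -2 > -6 (shift), reached front = 2 comparison(s) -> [-6, -2, 22, 23, 16, -6, 22]
Insert 23: 22 <= 23 (stop) = 1 comparison(s) -> [-6, -2, 22, 23, 16, -6, 22]
Insert 16: 23 > 16 (shift), 22 > 16 (shift), -2 <= 16 (stop) = 3 comparison(s) -> [-6, -2, 16, 22, 23, -6, 22]
Insert -6: 23 > -6 (shift), 22 > -6 (shift), 16 > -6 (shift), -2 > -6 (shift), -6 <= -6 (stop) = 5 comparison(s) -> [-6, -6, -2, 16, 22, 23, 22]
Insert 22: 23 > 22 (shift), 22 <= 22 (stop) = 2 comparison(s) -> [-6, -6, -2, 16, 22, 22, 23]
Total comparisons: 1 + 2 + 1 + 3 + 5 + 2 = 14


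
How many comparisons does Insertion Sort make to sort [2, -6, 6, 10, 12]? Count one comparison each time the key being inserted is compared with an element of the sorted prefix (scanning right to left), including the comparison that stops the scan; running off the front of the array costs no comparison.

Insert -6: 2 > -6 (shift), reached front = 1 comparison(s) -> [-6, 2, 6, 10, 12]
Insert 6: 2 <= 6 (stop) = 1 comparison(s) -> [-6, 2, 6, 10, 12]
Insert 10: 6 <= 10 (stop) = 1 comparison(s) -> [-6, 2, 6, 10, 12]
Insert 12: 10 <= 12 (stop) = 1 comparison(s) -> [-6, 2, 6, 10, 12]
Total comparisons: 1 + 1 + 1 + 1 = 4


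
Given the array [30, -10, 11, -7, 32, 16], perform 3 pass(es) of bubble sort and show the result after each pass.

After pass 1: [-10, 11, -7, 30, 16, 32] (4 swaps)
After pass 2: [-10, -7, 11, 16, 30, 32] (2 swaps)
After pass 3: [-10, -7, 11, 16, 30, 32] (0 swaps)
Total swaps: 6


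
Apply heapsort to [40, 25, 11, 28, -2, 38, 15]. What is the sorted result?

Build heap: [40, 28, 38, 25, -2, 11, 15]
Extract 40: [38, 28, 15, 25, -2, 11, 40]
Extract 38: [28, 25, 15, 11, -2, 38, 40]
Extract 28: [25, 11, 15, -2, 28, 38, 40]
Extract 25: [15, 11, -2, 25, 28, 38, 40]
Extract 15: [11, -2, 15, 25, 28, 38, 40]
Extract 11: [-2, 11, 15, 25, 28, 38, 40]


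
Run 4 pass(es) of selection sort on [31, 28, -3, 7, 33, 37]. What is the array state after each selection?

Pass 1: Select minimum -3 at index 2, swap -> [-3, 28, 31, 7, 33, 37]
Pass 2: Select minimum 7 at index 3, swap -> [-3, 7, 31, 28, 33, 37]
Pass 3: Select minimum 28 at index 3, swap -> [-3, 7, 28, 31, 33, 37]
Pass 4: Select minimum 31 at index 3, swap -> [-3, 7, 28, 31, 33, 37]


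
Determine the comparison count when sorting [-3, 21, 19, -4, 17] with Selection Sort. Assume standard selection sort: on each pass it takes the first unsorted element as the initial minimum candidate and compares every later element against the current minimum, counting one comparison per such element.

Pass 1: scan indices 1..4 for the minimum = 4 comparison(s); min is -4, place at index 0 -> [-4, 21, 19, -3, 17]
Pass 2: scan indices 2..4 for the minimum = 3 comparison(s); min is -3, place at index 1 -> [-4, -3, 19, 21, 17]
Pass 3: scan indices 3..4 for the minimum = 2 comparison(s); min is 17, place at index 2 -> [-4, -3, 17, 21, 19]
Pass 4: scan indices 4..4 for the minimum = 1 comparison(s); min is 19, place at index 3 -> [-4, -3, 17, 19, 21]
Selection sort always scans the whole unsorted suffix, so the count is (n-1) + (n-2) + ... + 1 = n(n-1)/2 = 5*4/2 = 10 regardless of the input order.
Total comparisons: 4 + 3 + 2 + 1 = 10


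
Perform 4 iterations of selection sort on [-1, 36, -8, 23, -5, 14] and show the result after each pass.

Pass 1: Select minimum -8 at index 2, swap -> [-8, 36, -1, 23, -5, 14]
Pass 2: Select minimum -5 at index 4, swap -> [-8, -5, -1, 23, 36, 14]
Pass 3: Select minimum -1 at index 2, swap -> [-8, -5, -1, 23, 36, 14]
Pass 4: Select minimum 14 at index 5, swap -> [-8, -5, -1, 14, 36, 23]


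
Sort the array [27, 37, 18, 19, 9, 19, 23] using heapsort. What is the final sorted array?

Build heap: [37, 27, 23, 19, 9, 19, 18]
Extract 37: [27, 19, 23, 18, 9, 19, 37]
Extract 27: [23, 19, 19, 18, 9, 27, 37]
Extract 23: [19, 18, 19, 9, 23, 27, 37]
Extract 19: [19, 18, 9, 19, 23, 27, 37]
Extract 19: [18, 9, 19, 19, 23, 27, 37]
Extract 18: [9, 18, 19, 19, 23, 27, 37]


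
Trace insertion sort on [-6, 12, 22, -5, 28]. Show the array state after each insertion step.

First element -6 is already 'sorted'
Insert 12: shifted 0 elements -> [-6, 12, 22, -5, 28]
Insert 22: shifted 0 elements -> [-6, 12, 22, -5, 28]
Insert -5: shifted 2 elements -> [-6, -5, 12, 22, 28]
Insert 28: shifted 0 elements -> [-6, -5, 12, 22, 28]


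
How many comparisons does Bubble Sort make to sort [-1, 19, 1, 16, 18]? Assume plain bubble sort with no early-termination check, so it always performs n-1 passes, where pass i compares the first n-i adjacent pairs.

Pass 1: compare adjacent pairs (0,1)..(3,4) = 4 comparison(s), 3 swap(s) -> [-1, 1, 16, 18, 19]
Pass 2: compare adjacent pairs (0,1)..(2,3) = 3 comparison(s), 0 swap(s) -> [-1, 1, 16, 18, 19]
Pass 3: compare adjacent pairs (0,1)..(1,2) = 2 comparison(s), 0 swap(s) -> [-1, 1, 16, 18, 19]
Pass 4: compare adjacent pairs (0,1)..(0,1) = 1 comparison(s), 0 swap(s) -> [-1, 1, 16, 18, 19]
Total comparisons: 4 + 3 + 2 + 1 = 10


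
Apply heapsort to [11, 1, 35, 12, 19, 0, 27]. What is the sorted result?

Build heap: [35, 19, 27, 12, 1, 0, 11]
Extract 35: [27, 19, 11, 12, 1, 0, 35]
Extract 27: [19, 12, 11, 0, 1, 27, 35]
Extract 19: [12, 1, 11, 0, 19, 27, 35]
Extract 12: [11, 1, 0, 12, 19, 27, 35]
Extract 11: [1, 0, 11, 12, 19, 27, 35]
Extract 1: [0, 1, 11, 12, 19, 27, 35]


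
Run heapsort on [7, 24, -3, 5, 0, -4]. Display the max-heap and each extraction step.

Build heap: [24, 7, -3, 5, 0, -4]
Extract 24: [7, 5, -3, -4, 0, 24]
Extract 7: [5, 0, -3, -4, 7, 24]
Extract 5: [0, -4, -3, 5, 7, 24]
Extract 0: [-3, -4, 0, 5, 7, 24]
Extract -3: [-4, -3, 0, 5, 7, 24]


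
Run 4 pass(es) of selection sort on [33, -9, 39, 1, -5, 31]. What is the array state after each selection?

Pass 1: Select minimum -9 at index 1, swap -> [-9, 33, 39, 1, -5, 31]
Pass 2: Select minimum -5 at index 4, swap -> [-9, -5, 39, 1, 33, 31]
Pass 3: Select minimum 1 at index 3, swap -> [-9, -5, 1, 39, 33, 31]
Pass 4: Select minimum 31 at index 5, swap -> [-9, -5, 1, 31, 33, 39]


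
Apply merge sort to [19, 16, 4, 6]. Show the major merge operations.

Divide and conquer:
  Merge [19] + [16] -> [16, 19]
  Merge [4] + [6] -> [4, 6]
  Merge [16, 19] + [4, 6] -> [4, 6, 16, 19]


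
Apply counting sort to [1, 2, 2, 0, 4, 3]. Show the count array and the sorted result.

Count array: [1, 1, 2, 1, 1]
(count[i] = number of elements equal to i)
Cumulative count: [1, 2, 4, 5, 6]
Sorted: [0, 1, 2, 2, 3, 4]


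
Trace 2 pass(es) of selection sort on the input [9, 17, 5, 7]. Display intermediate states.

Pass 1: Select minimum 5 at index 2, swap -> [5, 17, 9, 7]
Pass 2: Select minimum 7 at index 3, swap -> [5, 7, 9, 17]


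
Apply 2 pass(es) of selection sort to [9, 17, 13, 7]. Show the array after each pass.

Pass 1: Select minimum 7 at index 3, swap -> [7, 17, 13, 9]
Pass 2: Select minimum 9 at index 3, swap -> [7, 9, 13, 17]


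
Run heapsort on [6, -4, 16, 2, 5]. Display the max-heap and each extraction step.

Build heap: [16, 5, 6, 2, -4]
Extract 16: [6, 5, -4, 2, 16]
Extract 6: [5, 2, -4, 6, 16]
Extract 5: [2, -4, 5, 6, 16]
Extract 2: [-4, 2, 5, 6, 16]


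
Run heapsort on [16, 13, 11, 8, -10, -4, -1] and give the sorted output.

Build heap: [16, 13, 11, 8, -10, -4, -1]
Extract 16: [13, 8, 11, -1, -10, -4, 16]
Extract 13: [11, 8, -4, -1, -10, 13, 16]
Extract 11: [8, -1, -4, -10, 11, 13, 16]
Extract 8: [-1, -10, -4, 8, 11, 13, 16]
Extract -1: [-4, -10, -1, 8, 11, 13, 16]
Extract -4: [-10, -4, -1, 8, 11, 13, 16]


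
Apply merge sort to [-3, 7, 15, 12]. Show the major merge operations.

Divide and conquer:
  Merge [-3] + [7] -> [-3, 7]
  Merge [15] + [12] -> [12, 15]
  Merge [-3, 7] + [12, 15] -> [-3, 7, 12, 15]


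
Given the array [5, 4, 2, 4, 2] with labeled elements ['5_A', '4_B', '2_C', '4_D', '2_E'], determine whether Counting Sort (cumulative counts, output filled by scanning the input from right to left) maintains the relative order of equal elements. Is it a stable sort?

Trace Counting Sort on the labeled array (the key is the number; the letter only tracks identity):
  Counts for values 0..5: [0, 0, 2, 0, 2, 1]
  Cumulative counts: [0, 0, 2, 2, 4, 5]
  Scan right to left: place 2_E at output index 1
  Scan right to left: place 4_D at output index 3
  Scan right to left: place 2_C at output index 0
  Scan right to left: place 4_B at output index 2
  Scan right to left: place 5_A at output index 4
  Output: [2_C, 2_E, 4_B, 4_D, 5_A]
Equal keys:
  value 2: originally 2_C, 2_E; after sorting 2_C, 2_E -> order preserved
  value 4: originally 4_B, 4_D; after sorting 4_B, 4_D -> order preserved
All equal keys kept their original relative order. Counting Sort is stable: scanning the input right to left with decreasing cumulative counts places later duplicates at later output positions.
Answer: Stable


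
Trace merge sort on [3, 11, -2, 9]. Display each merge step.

Divide and conquer:
  Merge [3] + [11] -> [3, 11]
  Merge [-2] + [9] -> [-2, 9]
  Merge [3, 11] + [-2, 9] -> [-2, 3, 9, 11]


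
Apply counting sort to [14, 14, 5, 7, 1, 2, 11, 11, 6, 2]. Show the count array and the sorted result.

Count array: [0, 1, 2, 0, 0, 1, 1, 1, 0, 0, 0, 2, 0, 0, 2]
(count[i] = number of elements equal to i)
Cumulative count: [0, 1, 3, 3, 3, 4, 5, 6, 6, 6, 6, 8, 8, 8, 10]
Sorted: [1, 2, 2, 5, 6, 7, 11, 11, 14, 14]


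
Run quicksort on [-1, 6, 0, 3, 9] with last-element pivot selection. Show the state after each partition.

Partition 1: pivot=9 at index 4 -> [-1, 6, 0, 3, 9]
Partition 2: pivot=3 at index 2 -> [-1, 0, 3, 6, 9]
Partition 3: pivot=0 at index 1 -> [-1, 0, 3, 6, 9]


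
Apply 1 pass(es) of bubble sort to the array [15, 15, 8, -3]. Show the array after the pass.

After pass 1: [15, 8, -3, 15] (2 swaps)
Total swaps: 2


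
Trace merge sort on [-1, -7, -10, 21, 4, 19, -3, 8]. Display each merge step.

Divide and conquer:
  Merge [-1] + [-7] -> [-7, -1]
  Merge [-10] + [21] -> [-10, 21]
  Merge [-7, -1] + [-10, 21] -> [-10, -7, -1, 21]
  Merge [4] + [19] -> [4, 19]
  Merge [-3] + [8] -> [-3, 8]
  Merge [4, 19] + [-3, 8] -> [-3, 4, 8, 19]
  Merge [-10, -7, -1, 21] + [-3, 4, 8, 19] -> [-10, -7, -3, -1, 4, 8, 19, 21]


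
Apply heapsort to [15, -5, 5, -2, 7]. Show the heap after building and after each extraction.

Build heap: [15, 7, 5, -2, -5]
Extract 15: [7, -2, 5, -5, 15]
Extract 7: [5, -2, -5, 7, 15]
Extract 5: [-2, -5, 5, 7, 15]
Extract -2: [-5, -2, 5, 7, 15]


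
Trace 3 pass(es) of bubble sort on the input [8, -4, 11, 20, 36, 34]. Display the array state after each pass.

After pass 1: [-4, 8, 11, 20, 34, 36] (2 swaps)
After pass 2: [-4, 8, 11, 20, 34, 36] (0 swaps)
After pass 3: [-4, 8, 11, 20, 34, 36] (0 swaps)
Total swaps: 2


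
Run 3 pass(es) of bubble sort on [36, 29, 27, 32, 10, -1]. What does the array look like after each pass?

After pass 1: [29, 27, 32, 10, -1, 36] (5 swaps)
After pass 2: [27, 29, 10, -1, 32, 36] (3 swaps)
After pass 3: [27, 10, -1, 29, 32, 36] (2 swaps)
Total swaps: 10


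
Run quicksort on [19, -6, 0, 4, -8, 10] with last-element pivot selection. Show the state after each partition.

Partition 1: pivot=10 at index 4 -> [-6, 0, 4, -8, 10, 19]
Partition 2: pivot=-8 at index 0 -> [-8, 0, 4, -6, 10, 19]
Partition 3: pivot=-6 at index 1 -> [-8, -6, 4, 0, 10, 19]
Partition 4: pivot=0 at index 2 -> [-8, -6, 0, 4, 10, 19]


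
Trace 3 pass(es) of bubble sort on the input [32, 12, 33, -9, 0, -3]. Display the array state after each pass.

After pass 1: [12, 32, -9, 0, -3, 33] (4 swaps)
After pass 2: [12, -9, 0, -3, 32, 33] (3 swaps)
After pass 3: [-9, 0, -3, 12, 32, 33] (3 swaps)
Total swaps: 10


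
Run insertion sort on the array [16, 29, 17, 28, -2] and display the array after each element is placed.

First element 16 is already 'sorted'
Insert 29: shifted 0 elements -> [16, 29, 17, 28, -2]
Insert 17: shifted 1 elements -> [16, 17, 29, 28, -2]
Insert 28: shifted 1 elements -> [16, 17, 28, 29, -2]
Insert -2: shifted 4 elements -> [-2, 16, 17, 28, 29]


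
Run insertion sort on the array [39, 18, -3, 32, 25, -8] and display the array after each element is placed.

First element 39 is already 'sorted'
Insert 18: shifted 1 elements -> [18, 39, -3, 32, 25, -8]
Insert -3: shifted 2 elements -> [-3, 18, 39, 32, 25, -8]
Insert 32: shifted 1 elements -> [-3, 18, 32, 39, 25, -8]
Insert 25: shifted 2 elements -> [-3, 18, 25, 32, 39, -8]
Insert -8: shifted 5 elements -> [-8, -3, 18, 25, 32, 39]


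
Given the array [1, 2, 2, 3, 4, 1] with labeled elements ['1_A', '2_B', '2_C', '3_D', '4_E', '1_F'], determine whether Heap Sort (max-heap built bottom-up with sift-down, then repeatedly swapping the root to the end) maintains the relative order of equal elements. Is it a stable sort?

Trace Heap Sort on the labeled array (the key is the number; the letter only tracks identity):
  Build max-heap: [4_E, 3_D, 2_C, 1_A, 2_B, 1_F]
  Swap root 4_E to index 5, re-heapify first 5 -> [3_D, 2_B, 2_C, 1_A, 1_F, 4_E]
  Swap root 3_D to index 4, re-heapify first 4 -> [2_B, 1_F, 2_C, 1_A, 3_D, 4_E]
  Swap root 2_B to index 3, re-heapify first 3 -> [2_C, 1_F, 1_A, 2_B, 3_D, 4_E]
  Swap root 2_C to index 2, re-heapify first 2 -> [1_A, 1_F, 2_C, 2_B, 3_D, 4_E]
  Swap root 1_A to index 1, re-heapify first 1 -> [1_F, 1_A, 2_C, 2_B, 3_D, 4_E]
Final order: [1_F, 1_A, 2_C, 2_B, 3_D, 4_E]
Equal keys:
  value 1: originally 1_A, 1_F; after sorting 1_F, 1_A -> order changed
  value 2: originally 2_B, 2_C; after sorting 2_C, 2_B -> order changed
Equal keys were reordered, so Heap Sort is not stable: heap construction and root-to-end swaps move elements without regard to the original order of equal keys. (One such input is enough; an unstable sort may happen to preserve order on other inputs, but it gives no guarantee.)
Answer: Not stable


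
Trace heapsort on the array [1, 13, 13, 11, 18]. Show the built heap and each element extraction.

Build heap: [18, 13, 13, 11, 1]
Extract 18: [13, 11, 13, 1, 18]
Extract 13: [13, 11, 1, 13, 18]
Extract 13: [11, 1, 13, 13, 18]
Extract 11: [1, 11, 13, 13, 18]


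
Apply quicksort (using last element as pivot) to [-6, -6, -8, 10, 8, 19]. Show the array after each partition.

Partition 1: pivot=19 at index 5 -> [-6, -6, -8, 10, 8, 19]
Partition 2: pivot=8 at index 3 -> [-6, -6, -8, 8, 10, 19]
Partition 3: pivot=-8 at index 0 -> [-8, -6, -6, 8, 10, 19]
Partition 4: pivot=-6 at index 2 -> [-8, -6, -6, 8, 10, 19]


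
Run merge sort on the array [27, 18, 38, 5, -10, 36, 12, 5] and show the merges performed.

Divide and conquer:
  Merge [27] + [18] -> [18, 27]
  Merge [38] + [5] -> [5, 38]
  Merge [18, 27] + [5, 38] -> [5, 18, 27, 38]
  Merge [-10] + [36] -> [-10, 36]
  Merge [12] + [5] -> [5, 12]
  Merge [-10, 36] + [5, 12] -> [-10, 5, 12, 36]
  Merge [5, 18, 27, 38] + [-10, 5, 12, 36] -> [-10, 5, 5, 12, 18, 27, 36, 38]


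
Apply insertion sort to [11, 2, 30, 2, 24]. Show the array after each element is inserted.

First element 11 is already 'sorted'
Insert 2: shifted 1 elements -> [2, 11, 30, 2, 24]
Insert 30: shifted 0 elements -> [2, 11, 30, 2, 24]
Insert 2: shifted 2 elements -> [2, 2, 11, 30, 24]
Insert 24: shifted 1 elements -> [2, 2, 11, 24, 30]


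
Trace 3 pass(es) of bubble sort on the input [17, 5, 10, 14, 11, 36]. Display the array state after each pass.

After pass 1: [5, 10, 14, 11, 17, 36] (4 swaps)
After pass 2: [5, 10, 11, 14, 17, 36] (1 swaps)
After pass 3: [5, 10, 11, 14, 17, 36] (0 swaps)
Total swaps: 5


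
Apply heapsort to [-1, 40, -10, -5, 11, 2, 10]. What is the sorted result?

Build heap: [40, 11, 10, -5, -1, 2, -10]
Extract 40: [11, -1, 10, -5, -10, 2, 40]
Extract 11: [10, -1, 2, -5, -10, 11, 40]
Extract 10: [2, -1, -10, -5, 10, 11, 40]
Extract 2: [-1, -5, -10, 2, 10, 11, 40]
Extract -1: [-5, -10, -1, 2, 10, 11, 40]
Extract -5: [-10, -5, -1, 2, 10, 11, 40]


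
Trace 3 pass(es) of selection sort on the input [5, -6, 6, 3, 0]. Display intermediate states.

Pass 1: Select minimum -6 at index 1, swap -> [-6, 5, 6, 3, 0]
Pass 2: Select minimum 0 at index 4, swap -> [-6, 0, 6, 3, 5]
Pass 3: Select minimum 3 at index 3, swap -> [-6, 0, 3, 6, 5]


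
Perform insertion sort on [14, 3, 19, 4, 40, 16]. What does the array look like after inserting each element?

First element 14 is already 'sorted'
Insert 3: shifted 1 elements -> [3, 14, 19, 4, 40, 16]
Insert 19: shifted 0 elements -> [3, 14, 19, 4, 40, 16]
Insert 4: shifted 2 elements -> [3, 4, 14, 19, 40, 16]
Insert 40: shifted 0 elements -> [3, 4, 14, 19, 40, 16]
Insert 16: shifted 2 elements -> [3, 4, 14, 16, 19, 40]


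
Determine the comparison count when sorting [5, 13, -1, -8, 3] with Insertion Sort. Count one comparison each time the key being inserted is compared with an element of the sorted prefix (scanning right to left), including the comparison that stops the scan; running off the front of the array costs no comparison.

Insert 13: 5 <= 13 (stop) = 1 comparison(s) -> [5, 13, -1, -8, 3]
Insert -1: 13 > -1 (shift), 5 > -1 (shift), reached front = 2 comparison(s) -> [-1, 5, 13, -8, 3]
Insert -8: 13 > -8 (shift), 5 > -8 (shift), -1 > -8 (shift), reached front = 3 comparison(s) -> [-8, -1, 5, 13, 3]
Insert 3: 13 > 3 (shift), 5 > 3 (shift), -1 <= 3 (stop) = 3 comparison(s) -> [-8, -1, 3, 5, 13]
Total comparisons: 1 + 2 + 3 + 3 = 9


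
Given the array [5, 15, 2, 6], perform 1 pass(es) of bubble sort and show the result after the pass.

After pass 1: [5, 2, 6, 15] (2 swaps)
Total swaps: 2


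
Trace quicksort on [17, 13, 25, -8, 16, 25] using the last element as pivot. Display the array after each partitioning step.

Partition 1: pivot=25 at index 5 -> [17, 13, 25, -8, 16, 25]
Partition 2: pivot=16 at index 2 -> [13, -8, 16, 17, 25, 25]
Partition 3: pivot=-8 at index 0 -> [-8, 13, 16, 17, 25, 25]
Partition 4: pivot=25 at index 4 -> [-8, 13, 16, 17, 25, 25]


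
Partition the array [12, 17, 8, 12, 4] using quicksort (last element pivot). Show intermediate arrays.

Partition 1: pivot=4 at index 0 -> [4, 17, 8, 12, 12]
Partition 2: pivot=12 at index 3 -> [4, 8, 12, 12, 17]
Partition 3: pivot=12 at index 2 -> [4, 8, 12, 12, 17]


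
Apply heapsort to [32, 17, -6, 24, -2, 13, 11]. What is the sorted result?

Build heap: [32, 24, 13, 17, -2, -6, 11]
Extract 32: [24, 17, 13, 11, -2, -6, 32]
Extract 24: [17, 11, 13, -6, -2, 24, 32]
Extract 17: [13, 11, -2, -6, 17, 24, 32]
Extract 13: [11, -6, -2, 13, 17, 24, 32]
Extract 11: [-2, -6, 11, 13, 17, 24, 32]
Extract -2: [-6, -2, 11, 13, 17, 24, 32]


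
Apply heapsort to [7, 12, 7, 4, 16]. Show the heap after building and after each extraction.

Build heap: [16, 12, 7, 4, 7]
Extract 16: [12, 7, 7, 4, 16]
Extract 12: [7, 4, 7, 12, 16]
Extract 7: [7, 4, 7, 12, 16]
Extract 7: [4, 7, 7, 12, 16]


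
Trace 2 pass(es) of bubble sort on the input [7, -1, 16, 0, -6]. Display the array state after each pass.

After pass 1: [-1, 7, 0, -6, 16] (3 swaps)
After pass 2: [-1, 0, -6, 7, 16] (2 swaps)
Total swaps: 5


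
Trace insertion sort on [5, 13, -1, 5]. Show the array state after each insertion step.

First element 5 is already 'sorted'
Insert 13: shifted 0 elements -> [5, 13, -1, 5]
Insert -1: shifted 2 elements -> [-1, 5, 13, 5]
Insert 5: shifted 1 elements -> [-1, 5, 5, 13]


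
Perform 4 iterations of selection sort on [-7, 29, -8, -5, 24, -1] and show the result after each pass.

Pass 1: Select minimum -8 at index 2, swap -> [-8, 29, -7, -5, 24, -1]
Pass 2: Select minimum -7 at index 2, swap -> [-8, -7, 29, -5, 24, -1]
Pass 3: Select minimum -5 at index 3, swap -> [-8, -7, -5, 29, 24, -1]
Pass 4: Select minimum -1 at index 5, swap -> [-8, -7, -5, -1, 24, 29]


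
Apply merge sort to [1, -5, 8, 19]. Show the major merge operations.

Divide and conquer:
  Merge [1] + [-5] -> [-5, 1]
  Merge [8] + [19] -> [8, 19]
  Merge [-5, 1] + [8, 19] -> [-5, 1, 8, 19]


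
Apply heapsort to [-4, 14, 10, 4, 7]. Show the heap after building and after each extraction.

Build heap: [14, 7, 10, 4, -4]
Extract 14: [10, 7, -4, 4, 14]
Extract 10: [7, 4, -4, 10, 14]
Extract 7: [4, -4, 7, 10, 14]
Extract 4: [-4, 4, 7, 10, 14]


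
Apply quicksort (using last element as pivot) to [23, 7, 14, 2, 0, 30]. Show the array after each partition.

Partition 1: pivot=30 at index 5 -> [23, 7, 14, 2, 0, 30]
Partition 2: pivot=0 at index 0 -> [0, 7, 14, 2, 23, 30]
Partition 3: pivot=23 at index 4 -> [0, 7, 14, 2, 23, 30]
Partition 4: pivot=2 at index 1 -> [0, 2, 14, 7, 23, 30]
Partition 5: pivot=7 at index 2 -> [0, 2, 7, 14, 23, 30]


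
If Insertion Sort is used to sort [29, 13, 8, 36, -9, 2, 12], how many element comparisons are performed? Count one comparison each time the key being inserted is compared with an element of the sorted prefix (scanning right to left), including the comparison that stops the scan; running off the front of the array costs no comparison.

Insert 13: 29 > 13 (shift), reached front = 1 comparison(s) -> [13, 29, 8, 36, -9, 2, 12]
Insert 8: 29 > 8 (shift), 13 > 8 (shift), reached front = 2 comparison(s) -> [8, 13, 29, 36, -9, 2, 12]
Insert 36: 29 <= 36 (stop) = 1 comparison(s) -> [8, 13, 29, 36, -9, 2, 12]
Insert -9: 36 > -9 (shift), 29 > -9 (shift), 13 > -9 (shift), 8 > -9 (shift), reached front = 4 comparison(s) -> [-9, 8, 13, 29, 36, 2, 12]
Insert 2: 36 > 2 (shift), 29 > 2 (shift), 13 > 2 (shift), 8 > 2 (shift), -9 <= 2 (stop) = 5 comparison(s) -> [-9, 2, 8, 13, 29, 36, 12]
Insert 12: 36 > 12 (shift), 29 > 12 (shift), 13 > 12 (shift), 8 <= 12 (stop) = 4 comparison(s) -> [-9, 2, 8, 12, 13, 29, 36]
Total comparisons: 1 + 2 + 1 + 4 + 5 + 4 = 17


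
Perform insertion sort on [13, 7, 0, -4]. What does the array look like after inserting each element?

First element 13 is already 'sorted'
Insert 7: shifted 1 elements -> [7, 13, 0, -4]
Insert 0: shifted 2 elements -> [0, 7, 13, -4]
Insert -4: shifted 3 elements -> [-4, 0, 7, 13]


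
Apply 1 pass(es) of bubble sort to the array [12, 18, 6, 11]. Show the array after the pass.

After pass 1: [12, 6, 11, 18] (2 swaps)
Total swaps: 2


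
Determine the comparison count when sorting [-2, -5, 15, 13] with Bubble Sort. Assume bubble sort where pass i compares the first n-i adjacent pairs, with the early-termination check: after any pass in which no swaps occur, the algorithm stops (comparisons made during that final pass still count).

Pass 1: compare adjacent pairs (0,1)..(2,3) = 3 comparison(s), 2 swap(s) -> [-5, -2, 13, 15]
Pass 2: compare adjacent pairs (0,1)..(1,2) = 2 comparison(s), 0 swap(s) -> [-5, -2, 13, 15]
No swaps in this pass, so bubble sort stops here.
Total comparisons: 3 + 2 = 5


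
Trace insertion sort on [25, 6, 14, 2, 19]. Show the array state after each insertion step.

First element 25 is already 'sorted'
Insert 6: shifted 1 elements -> [6, 25, 14, 2, 19]
Insert 14: shifted 1 elements -> [6, 14, 25, 2, 19]
Insert 2: shifted 3 elements -> [2, 6, 14, 25, 19]
Insert 19: shifted 1 elements -> [2, 6, 14, 19, 25]


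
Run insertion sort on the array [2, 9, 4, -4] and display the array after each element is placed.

First element 2 is already 'sorted'
Insert 9: shifted 0 elements -> [2, 9, 4, -4]
Insert 4: shifted 1 elements -> [2, 4, 9, -4]
Insert -4: shifted 3 elements -> [-4, 2, 4, 9]


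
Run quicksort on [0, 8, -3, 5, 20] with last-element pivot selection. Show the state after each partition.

Partition 1: pivot=20 at index 4 -> [0, 8, -3, 5, 20]
Partition 2: pivot=5 at index 2 -> [0, -3, 5, 8, 20]
Partition 3: pivot=-3 at index 0 -> [-3, 0, 5, 8, 20]


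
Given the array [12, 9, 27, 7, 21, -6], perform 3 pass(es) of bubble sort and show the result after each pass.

After pass 1: [9, 12, 7, 21, -6, 27] (4 swaps)
After pass 2: [9, 7, 12, -6, 21, 27] (2 swaps)
After pass 3: [7, 9, -6, 12, 21, 27] (2 swaps)
Total swaps: 8


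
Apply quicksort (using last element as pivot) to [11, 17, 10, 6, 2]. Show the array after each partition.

Partition 1: pivot=2 at index 0 -> [2, 17, 10, 6, 11]
Partition 2: pivot=11 at index 3 -> [2, 10, 6, 11, 17]
Partition 3: pivot=6 at index 1 -> [2, 6, 10, 11, 17]


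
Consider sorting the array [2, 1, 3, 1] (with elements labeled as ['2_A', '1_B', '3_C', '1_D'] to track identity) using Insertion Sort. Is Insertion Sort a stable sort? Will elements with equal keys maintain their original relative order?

Trace Insertion Sort on the labeled array (the key is the number; the letter only tracks identity):
  Insert 1_B at index 0: [1_B, 2_A, 3_C, 1_D]
  Insert 3_C at index 2: [1_B, 2_A, 3_C, 1_D]
  Insert 1_D at index 1: [1_B, 1_D, 2_A, 3_C]
Final order: [1_B, 1_D, 2_A, 3_C]
Equal keys:
  value 1: originally 1_B, 1_D; after sorting 1_B, 1_D -> order preserved
All equal keys kept their original relative order. Insertion Sort is stable: elements are shifted only while they are strictly greater than the key, so a key is inserted after any equal elements already placed.
Answer: Stable


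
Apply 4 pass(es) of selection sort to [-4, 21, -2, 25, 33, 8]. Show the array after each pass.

Pass 1: Select minimum -4 at index 0, swap -> [-4, 21, -2, 25, 33, 8]
Pass 2: Select minimum -2 at index 2, swap -> [-4, -2, 21, 25, 33, 8]
Pass 3: Select minimum 8 at index 5, swap -> [-4, -2, 8, 25, 33, 21]
Pass 4: Select minimum 21 at index 5, swap -> [-4, -2, 8, 21, 33, 25]


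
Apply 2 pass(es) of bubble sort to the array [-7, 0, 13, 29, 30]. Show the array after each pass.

After pass 1: [-7, 0, 13, 29, 30] (0 swaps)
After pass 2: [-7, 0, 13, 29, 30] (0 swaps)
Total swaps: 0


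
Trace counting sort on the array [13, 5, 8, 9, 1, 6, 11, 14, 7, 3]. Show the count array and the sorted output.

Count array: [0, 1, 0, 1, 0, 1, 1, 1, 1, 1, 0, 1, 0, 1, 1]
(count[i] = number of elements equal to i)
Cumulative count: [0, 1, 1, 2, 2, 3, 4, 5, 6, 7, 7, 8, 8, 9, 10]
Sorted: [1, 3, 5, 6, 7, 8, 9, 11, 13, 14]


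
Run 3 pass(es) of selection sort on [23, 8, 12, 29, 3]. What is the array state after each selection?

Pass 1: Select minimum 3 at index 4, swap -> [3, 8, 12, 29, 23]
Pass 2: Select minimum 8 at index 1, swap -> [3, 8, 12, 29, 23]
Pass 3: Select minimum 12 at index 2, swap -> [3, 8, 12, 29, 23]


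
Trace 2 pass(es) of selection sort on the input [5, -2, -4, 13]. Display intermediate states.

Pass 1: Select minimum -4 at index 2, swap -> [-4, -2, 5, 13]
Pass 2: Select minimum -2 at index 1, swap -> [-4, -2, 5, 13]


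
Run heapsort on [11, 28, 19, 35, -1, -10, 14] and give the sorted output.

Build heap: [35, 28, 19, 11, -1, -10, 14]
Extract 35: [28, 14, 19, 11, -1, -10, 35]
Extract 28: [19, 14, -10, 11, -1, 28, 35]
Extract 19: [14, 11, -10, -1, 19, 28, 35]
Extract 14: [11, -1, -10, 14, 19, 28, 35]
Extract 11: [-1, -10, 11, 14, 19, 28, 35]
Extract -1: [-10, -1, 11, 14, 19, 28, 35]


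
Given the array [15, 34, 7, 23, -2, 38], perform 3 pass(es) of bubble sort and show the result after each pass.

After pass 1: [15, 7, 23, -2, 34, 38] (3 swaps)
After pass 2: [7, 15, -2, 23, 34, 38] (2 swaps)
After pass 3: [7, -2, 15, 23, 34, 38] (1 swaps)
Total swaps: 6


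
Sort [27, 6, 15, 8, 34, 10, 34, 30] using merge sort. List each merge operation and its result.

Divide and conquer:
  Merge [27] + [6] -> [6, 27]
  Merge [15] + [8] -> [8, 15]
  Merge [6, 27] + [8, 15] -> [6, 8, 15, 27]
  Merge [34] + [10] -> [10, 34]
  Merge [34] + [30] -> [30, 34]
  Merge [10, 34] + [30, 34] -> [10, 30, 34, 34]
  Merge [6, 8, 15, 27] + [10, 30, 34, 34] -> [6, 8, 10, 15, 27, 30, 34, 34]


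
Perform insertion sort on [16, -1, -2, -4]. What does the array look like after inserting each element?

First element 16 is already 'sorted'
Insert -1: shifted 1 elements -> [-1, 16, -2, -4]
Insert -2: shifted 2 elements -> [-2, -1, 16, -4]
Insert -4: shifted 3 elements -> [-4, -2, -1, 16]


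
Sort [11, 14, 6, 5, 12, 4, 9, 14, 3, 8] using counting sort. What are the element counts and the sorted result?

Count array: [0, 0, 0, 1, 1, 1, 1, 0, 1, 1, 0, 1, 1, 0, 2]
(count[i] = number of elements equal to i)
Cumulative count: [0, 0, 0, 1, 2, 3, 4, 4, 5, 6, 6, 7, 8, 8, 10]
Sorted: [3, 4, 5, 6, 8, 9, 11, 12, 14, 14]


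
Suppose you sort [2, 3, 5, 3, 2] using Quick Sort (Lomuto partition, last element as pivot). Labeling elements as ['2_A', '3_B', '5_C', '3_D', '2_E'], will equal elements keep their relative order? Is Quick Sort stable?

Trace Quick Sort on the labeled array (the key is the number; the letter only tracks identity):
  Partition indices 0..4 around pivot 2_E -> [2_A, 2_E, 5_C, 3_D, 3_B]
  Partition indices 2..4 around pivot 3_B -> [2_A, 2_E, 3_D, 3_B, 5_C]
Final order: [2_A, 2_E, 3_D, 3_B, 5_C]
Equal keys:
  value 2: originally 2_A, 2_E; after sorting 2_A, 2_E -> order preserved
  value 3: originally 3_B, 3_D; after sorting 3_D, 3_B -> order changed
Equal keys were reordered, so Quick Sort is not stable: partition swaps elements across long distances and can reorder equal keys. (One such input is enough; an unstable sort may happen to preserve order on other inputs, but it gives no guarantee.)
Answer: Not stable


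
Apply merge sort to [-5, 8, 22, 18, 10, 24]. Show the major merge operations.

Divide and conquer:
  Merge [8] + [22] -> [8, 22]
  Merge [-5] + [8, 22] -> [-5, 8, 22]
  Merge [10] + [24] -> [10, 24]
  Merge [18] + [10, 24] -> [10, 18, 24]
  Merge [-5, 8, 22] + [10, 18, 24] -> [-5, 8, 10, 18, 22, 24]


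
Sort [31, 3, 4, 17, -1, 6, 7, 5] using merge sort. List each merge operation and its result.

Divide and conquer:
  Merge [31] + [3] -> [3, 31]
  Merge [4] + [17] -> [4, 17]
  Merge [3, 31] + [4, 17] -> [3, 4, 17, 31]
  Merge [-1] + [6] -> [-1, 6]
  Merge [7] + [5] -> [5, 7]
  Merge [-1, 6] + [5, 7] -> [-1, 5, 6, 7]
  Merge [3, 4, 17, 31] + [-1, 5, 6, 7] -> [-1, 3, 4, 5, 6, 7, 17, 31]


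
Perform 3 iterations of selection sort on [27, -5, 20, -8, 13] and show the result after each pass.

Pass 1: Select minimum -8 at index 3, swap -> [-8, -5, 20, 27, 13]
Pass 2: Select minimum -5 at index 1, swap -> [-8, -5, 20, 27, 13]
Pass 3: Select minimum 13 at index 4, swap -> [-8, -5, 13, 27, 20]


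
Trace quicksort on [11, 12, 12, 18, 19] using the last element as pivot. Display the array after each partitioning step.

Partition 1: pivot=19 at index 4 -> [11, 12, 12, 18, 19]
Partition 2: pivot=18 at index 3 -> [11, 12, 12, 18, 19]
Partition 3: pivot=12 at index 2 -> [11, 12, 12, 18, 19]
Partition 4: pivot=12 at index 1 -> [11, 12, 12, 18, 19]


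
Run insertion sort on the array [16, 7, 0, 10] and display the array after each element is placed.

First element 16 is already 'sorted'
Insert 7: shifted 1 elements -> [7, 16, 0, 10]
Insert 0: shifted 2 elements -> [0, 7, 16, 10]
Insert 10: shifted 1 elements -> [0, 7, 10, 16]


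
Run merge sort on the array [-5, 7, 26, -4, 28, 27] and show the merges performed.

Divide and conquer:
  Merge [7] + [26] -> [7, 26]
  Merge [-5] + [7, 26] -> [-5, 7, 26]
  Merge [28] + [27] -> [27, 28]
  Merge [-4] + [27, 28] -> [-4, 27, 28]
  Merge [-5, 7, 26] + [-4, 27, 28] -> [-5, -4, 7, 26, 27, 28]


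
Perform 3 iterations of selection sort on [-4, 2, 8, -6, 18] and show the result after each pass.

Pass 1: Select minimum -6 at index 3, swap -> [-6, 2, 8, -4, 18]
Pass 2: Select minimum -4 at index 3, swap -> [-6, -4, 8, 2, 18]
Pass 3: Select minimum 2 at index 3, swap -> [-6, -4, 2, 8, 18]


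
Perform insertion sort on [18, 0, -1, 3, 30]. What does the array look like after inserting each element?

First element 18 is already 'sorted'
Insert 0: shifted 1 elements -> [0, 18, -1, 3, 30]
Insert -1: shifted 2 elements -> [-1, 0, 18, 3, 30]
Insert 3: shifted 1 elements -> [-1, 0, 3, 18, 30]
Insert 30: shifted 0 elements -> [-1, 0, 3, 18, 30]


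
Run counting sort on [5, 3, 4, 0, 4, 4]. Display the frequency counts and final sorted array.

Count array: [1, 0, 0, 1, 3, 1]
(count[i] = number of elements equal to i)
Cumulative count: [1, 1, 1, 2, 5, 6]
Sorted: [0, 3, 4, 4, 4, 5]


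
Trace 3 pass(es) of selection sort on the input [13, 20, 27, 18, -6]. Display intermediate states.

Pass 1: Select minimum -6 at index 4, swap -> [-6, 20, 27, 18, 13]
Pass 2: Select minimum 13 at index 4, swap -> [-6, 13, 27, 18, 20]
Pass 3: Select minimum 18 at index 3, swap -> [-6, 13, 18, 27, 20]


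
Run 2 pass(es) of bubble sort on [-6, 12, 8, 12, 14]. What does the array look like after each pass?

After pass 1: [-6, 8, 12, 12, 14] (1 swaps)
After pass 2: [-6, 8, 12, 12, 14] (0 swaps)
Total swaps: 1


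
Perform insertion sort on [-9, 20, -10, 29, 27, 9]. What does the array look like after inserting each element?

First element -9 is already 'sorted'
Insert 20: shifted 0 elements -> [-9, 20, -10, 29, 27, 9]
Insert -10: shifted 2 elements -> [-10, -9, 20, 29, 27, 9]
Insert 29: shifted 0 elements -> [-10, -9, 20, 29, 27, 9]
Insert 27: shifted 1 elements -> [-10, -9, 20, 27, 29, 9]
Insert 9: shifted 3 elements -> [-10, -9, 9, 20, 27, 29]


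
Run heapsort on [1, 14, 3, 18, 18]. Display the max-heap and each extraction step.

Build heap: [18, 18, 3, 14, 1]
Extract 18: [18, 14, 3, 1, 18]
Extract 18: [14, 1, 3, 18, 18]
Extract 14: [3, 1, 14, 18, 18]
Extract 3: [1, 3, 14, 18, 18]


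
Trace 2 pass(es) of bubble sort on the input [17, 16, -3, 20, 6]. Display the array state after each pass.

After pass 1: [16, -3, 17, 6, 20] (3 swaps)
After pass 2: [-3, 16, 6, 17, 20] (2 swaps)
Total swaps: 5


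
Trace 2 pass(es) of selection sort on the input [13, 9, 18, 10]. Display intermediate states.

Pass 1: Select minimum 9 at index 1, swap -> [9, 13, 18, 10]
Pass 2: Select minimum 10 at index 3, swap -> [9, 10, 18, 13]


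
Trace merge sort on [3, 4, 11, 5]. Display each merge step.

Divide and conquer:
  Merge [3] + [4] -> [3, 4]
  Merge [11] + [5] -> [5, 11]
  Merge [3, 4] + [5, 11] -> [3, 4, 5, 11]


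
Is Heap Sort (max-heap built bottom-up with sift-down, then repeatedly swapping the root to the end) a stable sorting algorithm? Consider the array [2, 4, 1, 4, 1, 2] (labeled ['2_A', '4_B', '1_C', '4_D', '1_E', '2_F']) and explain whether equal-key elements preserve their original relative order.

Trace Heap Sort on the labeled array (the key is the number; the letter only tracks identity):
  Build max-heap: [4_B, 4_D, 2_F, 2_A, 1_E, 1_C]
  Swap root 4_B to index 5, re-heapify first 5 -> [4_D, 2_A, 2_F, 1_C, 1_E, 4_B]
  Swap root 4_D to index 4, re-heapify first 4 -> [2_A, 1_E, 2_F, 1_C, 4_D, 4_B]
  Swap root 2_A to index 3, re-heapify first 3 -> [2_F, 1_E, 1_C, 2_A, 4_D, 4_B]
  Swap root 2_F to index 2, re-heapify first 2 -> [1_C, 1_E, 2_F, 2_A, 4_D, 4_B]
  Swap root 1_C to index 1, re-heapify first 1 -> [1_E, 1_C, 2_F, 2_A, 4_D, 4_B]
Final order: [1_E, 1_C, 2_F, 2_A, 4_D, 4_B]
Equal keys:
  value 1: originally 1_C, 1_E; after sorting 1_E, 1_C -> order changed
  value 2: originally 2_A, 2_F; after sorting 2_F, 2_A -> order changed
  value 4: originally 4_B, 4_D; after sorting 4_D, 4_B -> order changed
Equal keys were reordered, so Heap Sort is not stable: heap construction and root-to-end swaps move elements without regard to the original order of equal keys. (One such input is enough; an unstable sort may happen to preserve order on other inputs, but it gives no guarantee.)
Answer: Not stable


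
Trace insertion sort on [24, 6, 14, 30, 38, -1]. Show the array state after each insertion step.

First element 24 is already 'sorted'
Insert 6: shifted 1 elements -> [6, 24, 14, 30, 38, -1]
Insert 14: shifted 1 elements -> [6, 14, 24, 30, 38, -1]
Insert 30: shifted 0 elements -> [6, 14, 24, 30, 38, -1]
Insert 38: shifted 0 elements -> [6, 14, 24, 30, 38, -1]
Insert -1: shifted 5 elements -> [-1, 6, 14, 24, 30, 38]


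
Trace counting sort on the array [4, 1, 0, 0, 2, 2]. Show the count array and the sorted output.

Count array: [2, 1, 2, 0, 1]
(count[i] = number of elements equal to i)
Cumulative count: [2, 3, 5, 5, 6]
Sorted: [0, 0, 1, 2, 2, 4]


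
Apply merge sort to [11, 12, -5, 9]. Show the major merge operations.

Divide and conquer:
  Merge [11] + [12] -> [11, 12]
  Merge [-5] + [9] -> [-5, 9]
  Merge [11, 12] + [-5, 9] -> [-5, 9, 11, 12]


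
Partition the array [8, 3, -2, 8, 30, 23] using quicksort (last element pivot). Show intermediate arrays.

Partition 1: pivot=23 at index 4 -> [8, 3, -2, 8, 23, 30]
Partition 2: pivot=8 at index 3 -> [8, 3, -2, 8, 23, 30]
Partition 3: pivot=-2 at index 0 -> [-2, 3, 8, 8, 23, 30]
Partition 4: pivot=8 at index 2 -> [-2, 3, 8, 8, 23, 30]


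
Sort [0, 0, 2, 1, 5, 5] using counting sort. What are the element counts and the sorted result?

Count array: [2, 1, 1, 0, 0, 2]
(count[i] = number of elements equal to i)
Cumulative count: [2, 3, 4, 4, 4, 6]
Sorted: [0, 0, 1, 2, 5, 5]


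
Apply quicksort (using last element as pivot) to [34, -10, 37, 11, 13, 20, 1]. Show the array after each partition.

Partition 1: pivot=1 at index 1 -> [-10, 1, 37, 11, 13, 20, 34]
Partition 2: pivot=34 at index 5 -> [-10, 1, 11, 13, 20, 34, 37]
Partition 3: pivot=20 at index 4 -> [-10, 1, 11, 13, 20, 34, 37]
Partition 4: pivot=13 at index 3 -> [-10, 1, 11, 13, 20, 34, 37]


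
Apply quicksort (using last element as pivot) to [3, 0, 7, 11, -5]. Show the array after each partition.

Partition 1: pivot=-5 at index 0 -> [-5, 0, 7, 11, 3]
Partition 2: pivot=3 at index 2 -> [-5, 0, 3, 11, 7]
Partition 3: pivot=7 at index 3 -> [-5, 0, 3, 7, 11]


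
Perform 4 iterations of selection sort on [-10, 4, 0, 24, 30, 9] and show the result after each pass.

Pass 1: Select minimum -10 at index 0, swap -> [-10, 4, 0, 24, 30, 9]
Pass 2: Select minimum 0 at index 2, swap -> [-10, 0, 4, 24, 30, 9]
Pass 3: Select minimum 4 at index 2, swap -> [-10, 0, 4, 24, 30, 9]
Pass 4: Select minimum 9 at index 5, swap -> [-10, 0, 4, 9, 30, 24]
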